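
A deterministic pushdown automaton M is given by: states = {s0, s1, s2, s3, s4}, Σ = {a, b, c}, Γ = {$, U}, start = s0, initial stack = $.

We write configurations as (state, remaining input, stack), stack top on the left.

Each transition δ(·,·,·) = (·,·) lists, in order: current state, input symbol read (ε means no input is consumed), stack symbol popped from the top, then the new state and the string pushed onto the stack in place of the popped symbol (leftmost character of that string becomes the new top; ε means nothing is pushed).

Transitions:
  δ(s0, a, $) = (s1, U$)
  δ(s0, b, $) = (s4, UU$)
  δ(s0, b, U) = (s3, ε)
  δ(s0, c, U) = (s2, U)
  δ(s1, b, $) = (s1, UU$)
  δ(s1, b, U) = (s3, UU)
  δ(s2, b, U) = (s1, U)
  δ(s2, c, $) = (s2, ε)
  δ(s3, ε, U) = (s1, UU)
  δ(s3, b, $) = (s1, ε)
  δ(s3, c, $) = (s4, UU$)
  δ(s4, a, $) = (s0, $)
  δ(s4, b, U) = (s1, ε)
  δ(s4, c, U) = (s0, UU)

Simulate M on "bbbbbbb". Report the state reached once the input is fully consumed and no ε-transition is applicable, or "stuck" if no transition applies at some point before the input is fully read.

(s0, bbbbbbb, $) ⊢ (s4, bbbbbb, UU$) ⊢ (s1, bbbbb, U$) ⊢ (s3, bbbb, UU$) ⊢ (s1, bbbb, UUU$) ⊢ (s3, bbb, UUUU$) ⊢ (s1, bbb, UUUUU$) ⊢ (s3, bb, UUUUUU$) ⊢ (s1, bb, UUUUUUU$) ⊢ (s3, b, UUUUUUUU$) ⊢ (s1, b, UUUUUUUUU$) ⊢ (s3, ε, UUUUUUUUUU$) ⊢ (s1, ε, UUUUUUUUUUU$)
All input consumed; M is in state s1.

s1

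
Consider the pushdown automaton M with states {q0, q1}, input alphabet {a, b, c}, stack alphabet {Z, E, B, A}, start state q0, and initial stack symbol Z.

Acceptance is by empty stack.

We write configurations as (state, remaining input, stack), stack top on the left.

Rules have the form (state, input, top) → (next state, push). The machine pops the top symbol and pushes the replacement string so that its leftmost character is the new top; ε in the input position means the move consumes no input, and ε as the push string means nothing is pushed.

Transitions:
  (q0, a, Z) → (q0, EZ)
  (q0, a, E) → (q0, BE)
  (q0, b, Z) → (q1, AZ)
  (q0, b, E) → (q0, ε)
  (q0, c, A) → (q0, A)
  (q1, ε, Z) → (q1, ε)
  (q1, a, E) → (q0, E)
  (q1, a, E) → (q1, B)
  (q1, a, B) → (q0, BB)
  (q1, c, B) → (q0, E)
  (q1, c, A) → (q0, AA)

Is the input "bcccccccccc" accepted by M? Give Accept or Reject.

Reject

No computation consumes all input and empties the stack.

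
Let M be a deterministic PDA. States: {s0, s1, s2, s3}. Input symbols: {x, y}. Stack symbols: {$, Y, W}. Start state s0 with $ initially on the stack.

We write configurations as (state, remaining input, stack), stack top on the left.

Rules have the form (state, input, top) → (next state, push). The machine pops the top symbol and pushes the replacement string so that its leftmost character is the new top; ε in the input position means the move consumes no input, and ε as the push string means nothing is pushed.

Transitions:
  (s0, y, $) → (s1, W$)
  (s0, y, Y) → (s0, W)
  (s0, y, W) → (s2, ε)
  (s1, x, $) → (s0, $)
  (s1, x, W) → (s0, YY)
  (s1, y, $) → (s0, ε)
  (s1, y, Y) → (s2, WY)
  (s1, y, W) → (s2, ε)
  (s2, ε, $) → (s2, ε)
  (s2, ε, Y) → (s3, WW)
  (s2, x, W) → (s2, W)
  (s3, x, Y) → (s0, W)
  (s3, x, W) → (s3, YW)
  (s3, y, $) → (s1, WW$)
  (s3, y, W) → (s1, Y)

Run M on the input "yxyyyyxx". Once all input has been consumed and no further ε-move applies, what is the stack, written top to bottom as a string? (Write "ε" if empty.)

(s0, yxyyyyxx, $) ⊢ (s1, xyyyyxx, W$) ⊢ (s0, yyyyxx, YY$) ⊢ (s0, yyyxx, WY$) ⊢ (s2, yyxx, Y$) ⊢ (s3, yyxx, WW$) ⊢ (s1, yxx, YW$) ⊢ (s2, xx, WYW$) ⊢ (s2, x, WYW$) ⊢ (s2, ε, WYW$)
All input consumed in state s2 with stack WYW$.

WYW$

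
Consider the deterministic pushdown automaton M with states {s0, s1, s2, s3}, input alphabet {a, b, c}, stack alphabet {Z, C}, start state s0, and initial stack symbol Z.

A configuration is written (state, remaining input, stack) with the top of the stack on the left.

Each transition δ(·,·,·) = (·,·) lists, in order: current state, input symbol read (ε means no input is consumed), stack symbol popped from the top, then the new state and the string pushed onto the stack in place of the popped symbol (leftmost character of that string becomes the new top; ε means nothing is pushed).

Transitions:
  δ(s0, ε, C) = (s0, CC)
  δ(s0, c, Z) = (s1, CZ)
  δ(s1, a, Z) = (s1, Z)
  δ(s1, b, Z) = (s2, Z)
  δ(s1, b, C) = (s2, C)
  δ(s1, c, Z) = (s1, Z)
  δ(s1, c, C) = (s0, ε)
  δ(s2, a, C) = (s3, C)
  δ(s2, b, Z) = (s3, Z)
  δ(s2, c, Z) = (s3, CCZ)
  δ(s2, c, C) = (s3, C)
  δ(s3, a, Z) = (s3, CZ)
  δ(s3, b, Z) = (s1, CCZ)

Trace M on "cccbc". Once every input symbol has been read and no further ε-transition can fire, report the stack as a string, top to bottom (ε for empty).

CZ

(s0, cccbc, Z)
  read c, top Z: go to s1, push CZ → (s1, ccbc, CZ)
  read c, top C: go to s0, push ε → (s0, cbc, Z)
  read c, top Z: go to s1, push CZ → (s1, bc, CZ)
  read b, top C: go to s2, push C → (s2, c, CZ)
  read c, top C: go to s3, push C → (s3, ε, CZ)
All input consumed in state s3 with stack CZ.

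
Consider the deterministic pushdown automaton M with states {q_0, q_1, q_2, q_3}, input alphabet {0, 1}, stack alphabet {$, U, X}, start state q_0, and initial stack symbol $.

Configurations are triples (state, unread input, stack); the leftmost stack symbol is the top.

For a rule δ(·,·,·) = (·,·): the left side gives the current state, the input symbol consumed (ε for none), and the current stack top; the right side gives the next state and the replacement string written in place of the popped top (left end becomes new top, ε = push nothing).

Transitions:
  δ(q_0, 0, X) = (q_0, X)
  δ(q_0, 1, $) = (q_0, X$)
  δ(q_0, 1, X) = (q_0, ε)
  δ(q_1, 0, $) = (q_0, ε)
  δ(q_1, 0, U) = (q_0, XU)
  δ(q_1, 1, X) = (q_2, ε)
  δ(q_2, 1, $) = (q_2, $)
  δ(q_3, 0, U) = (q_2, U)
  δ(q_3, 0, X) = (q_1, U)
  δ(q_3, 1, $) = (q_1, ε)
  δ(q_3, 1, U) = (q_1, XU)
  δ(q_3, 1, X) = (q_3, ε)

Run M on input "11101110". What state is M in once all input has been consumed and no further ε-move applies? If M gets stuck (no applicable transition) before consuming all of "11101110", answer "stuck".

(q_0, 11101110, $) ⊢ (q_0, 1101110, X$) ⊢ (q_0, 101110, $) ⊢ (q_0, 01110, X$) ⊢ (q_0, 1110, X$) ⊢ (q_0, 110, $) ⊢ (q_0, 10, X$) ⊢ (q_0, 0, $)
No transition for (q_0, 0, top $); M blocks with input 0 remaining.

stuck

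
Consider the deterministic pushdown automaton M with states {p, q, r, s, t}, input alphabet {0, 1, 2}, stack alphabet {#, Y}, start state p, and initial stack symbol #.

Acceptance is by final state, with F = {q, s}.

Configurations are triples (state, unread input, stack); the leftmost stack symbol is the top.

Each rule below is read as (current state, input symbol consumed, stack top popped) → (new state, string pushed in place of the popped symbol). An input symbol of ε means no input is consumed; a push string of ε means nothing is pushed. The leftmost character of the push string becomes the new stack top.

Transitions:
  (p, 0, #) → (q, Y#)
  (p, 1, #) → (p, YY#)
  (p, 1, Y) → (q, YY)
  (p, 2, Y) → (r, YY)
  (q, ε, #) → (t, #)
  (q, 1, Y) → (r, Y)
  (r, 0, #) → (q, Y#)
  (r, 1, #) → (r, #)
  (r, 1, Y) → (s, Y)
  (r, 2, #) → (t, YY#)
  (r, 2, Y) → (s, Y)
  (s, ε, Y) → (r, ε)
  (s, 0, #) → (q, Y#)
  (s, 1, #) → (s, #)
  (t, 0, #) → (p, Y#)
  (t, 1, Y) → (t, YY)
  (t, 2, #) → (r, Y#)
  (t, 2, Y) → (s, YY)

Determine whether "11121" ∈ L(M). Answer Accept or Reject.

Accept

(p, 11121, #) ⊢ (p, 1121, YY#) ⊢ (q, 121, YYY#) ⊢ (r, 21, YYY#) ⊢ (s, 1, YYY#) ⊢ (r, 1, YY#) ⊢ (s, ε, YY#)
All input consumed; state s ∈ F.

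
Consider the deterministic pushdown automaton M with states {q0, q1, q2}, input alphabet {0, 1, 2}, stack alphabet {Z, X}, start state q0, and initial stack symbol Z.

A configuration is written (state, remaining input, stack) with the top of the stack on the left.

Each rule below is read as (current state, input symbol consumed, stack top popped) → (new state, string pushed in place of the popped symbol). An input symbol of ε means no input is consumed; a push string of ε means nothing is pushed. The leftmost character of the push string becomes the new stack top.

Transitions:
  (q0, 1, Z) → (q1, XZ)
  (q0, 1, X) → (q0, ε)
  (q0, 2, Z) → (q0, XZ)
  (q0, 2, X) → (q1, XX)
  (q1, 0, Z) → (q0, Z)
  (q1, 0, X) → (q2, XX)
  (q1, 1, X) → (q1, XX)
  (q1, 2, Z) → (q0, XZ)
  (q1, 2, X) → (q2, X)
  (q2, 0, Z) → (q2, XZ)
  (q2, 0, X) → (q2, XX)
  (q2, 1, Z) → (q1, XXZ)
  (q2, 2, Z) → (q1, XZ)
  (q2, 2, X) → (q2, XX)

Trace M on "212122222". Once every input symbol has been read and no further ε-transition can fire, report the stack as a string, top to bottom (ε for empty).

(q0, 212122222, Z)
  read 2, top Z: go to q0, push XZ → (q0, 12122222, XZ)
  read 1, top X: go to q0, push ε → (q0, 2122222, Z)
  read 2, top Z: go to q0, push XZ → (q0, 122222, XZ)
  read 1, top X: go to q0, push ε → (q0, 22222, Z)
  read 2, top Z: go to q0, push XZ → (q0, 2222, XZ)
  read 2, top X: go to q1, push XX → (q1, 222, XXZ)
  read 2, top X: go to q2, push X → (q2, 22, XXZ)
  read 2, top X: go to q2, push XX → (q2, 2, XXXZ)
  read 2, top X: go to q2, push XX → (q2, ε, XXXXZ)
All input consumed in state q2 with stack XXXXZ.

XXXXZ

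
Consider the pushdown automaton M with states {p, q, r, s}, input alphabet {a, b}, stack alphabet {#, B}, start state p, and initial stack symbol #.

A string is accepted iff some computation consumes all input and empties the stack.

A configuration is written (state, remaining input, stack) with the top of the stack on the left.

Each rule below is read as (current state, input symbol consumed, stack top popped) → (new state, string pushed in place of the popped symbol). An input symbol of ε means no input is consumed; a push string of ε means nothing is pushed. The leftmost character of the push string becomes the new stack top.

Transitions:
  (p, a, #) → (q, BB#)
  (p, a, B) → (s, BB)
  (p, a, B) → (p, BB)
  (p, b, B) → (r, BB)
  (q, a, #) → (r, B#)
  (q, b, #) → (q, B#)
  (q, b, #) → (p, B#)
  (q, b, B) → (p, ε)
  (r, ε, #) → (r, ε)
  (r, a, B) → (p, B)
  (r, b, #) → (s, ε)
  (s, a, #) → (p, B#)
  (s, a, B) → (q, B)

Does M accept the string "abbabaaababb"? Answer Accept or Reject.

Reject

No computation consumes all input and empties the stack.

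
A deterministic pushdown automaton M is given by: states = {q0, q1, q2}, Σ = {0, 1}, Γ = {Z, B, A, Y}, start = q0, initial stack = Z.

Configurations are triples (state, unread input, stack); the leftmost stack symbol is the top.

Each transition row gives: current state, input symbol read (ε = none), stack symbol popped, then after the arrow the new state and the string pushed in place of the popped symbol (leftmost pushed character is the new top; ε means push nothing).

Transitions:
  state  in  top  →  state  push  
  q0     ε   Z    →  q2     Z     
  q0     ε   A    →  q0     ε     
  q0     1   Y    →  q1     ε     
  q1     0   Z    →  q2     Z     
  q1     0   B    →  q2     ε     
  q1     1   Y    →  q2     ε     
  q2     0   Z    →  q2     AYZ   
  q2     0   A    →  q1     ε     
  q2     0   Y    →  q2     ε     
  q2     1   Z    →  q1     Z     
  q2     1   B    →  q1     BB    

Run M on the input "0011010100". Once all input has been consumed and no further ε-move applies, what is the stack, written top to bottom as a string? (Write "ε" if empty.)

(q0, 0011010100, Z)
  ε-move, top Z: go to q2, push Z → (q2, 0011010100, Z)
  read 0, top Z: go to q2, push AYZ → (q2, 011010100, AYZ)
  read 0, top A: go to q1, push ε → (q1, 11010100, YZ)
  read 1, top Y: go to q2, push ε → (q2, 1010100, Z)
  read 1, top Z: go to q1, push Z → (q1, 010100, Z)
  read 0, top Z: go to q2, push Z → (q2, 10100, Z)
  read 1, top Z: go to q1, push Z → (q1, 0100, Z)
  read 0, top Z: go to q2, push Z → (q2, 100, Z)
  read 1, top Z: go to q1, push Z → (q1, 00, Z)
  read 0, top Z: go to q2, push Z → (q2, 0, Z)
  read 0, top Z: go to q2, push AYZ → (q2, ε, AYZ)
All input consumed in state q2 with stack AYZ.

AYZ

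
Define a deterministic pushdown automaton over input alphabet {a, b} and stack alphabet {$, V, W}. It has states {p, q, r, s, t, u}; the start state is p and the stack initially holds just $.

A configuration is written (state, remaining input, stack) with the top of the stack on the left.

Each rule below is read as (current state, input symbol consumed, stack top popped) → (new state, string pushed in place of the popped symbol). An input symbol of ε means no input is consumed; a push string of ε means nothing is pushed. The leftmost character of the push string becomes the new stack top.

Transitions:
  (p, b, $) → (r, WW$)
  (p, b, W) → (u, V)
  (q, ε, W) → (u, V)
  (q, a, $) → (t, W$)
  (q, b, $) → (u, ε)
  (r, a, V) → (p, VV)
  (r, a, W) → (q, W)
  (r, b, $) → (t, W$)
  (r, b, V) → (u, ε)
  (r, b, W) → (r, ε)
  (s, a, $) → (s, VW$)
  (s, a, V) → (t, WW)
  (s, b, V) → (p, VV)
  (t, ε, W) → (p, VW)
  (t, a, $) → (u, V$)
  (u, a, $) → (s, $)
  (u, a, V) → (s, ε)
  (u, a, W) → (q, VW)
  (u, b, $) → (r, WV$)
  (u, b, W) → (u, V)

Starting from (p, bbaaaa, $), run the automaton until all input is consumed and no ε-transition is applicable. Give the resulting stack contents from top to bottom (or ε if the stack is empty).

(p, bbaaaa, $)
  read b, top $: go to r, push WW$ → (r, baaaa, WW$)
  read b, top W: go to r, push ε → (r, aaaa, W$)
  read a, top W: go to q, push W → (q, aaa, W$)
  ε-move, top W: go to u, push V → (u, aaa, V$)
  read a, top V: go to s, push ε → (s, aa, $)
  read a, top $: go to s, push VW$ → (s, a, VW$)
  read a, top V: go to t, push WW → (t, ε, WWW$)
  ε-move, top W: go to p, push VW → (p, ε, VWWW$)
All input consumed in state p with stack VWWW$.

VWWW$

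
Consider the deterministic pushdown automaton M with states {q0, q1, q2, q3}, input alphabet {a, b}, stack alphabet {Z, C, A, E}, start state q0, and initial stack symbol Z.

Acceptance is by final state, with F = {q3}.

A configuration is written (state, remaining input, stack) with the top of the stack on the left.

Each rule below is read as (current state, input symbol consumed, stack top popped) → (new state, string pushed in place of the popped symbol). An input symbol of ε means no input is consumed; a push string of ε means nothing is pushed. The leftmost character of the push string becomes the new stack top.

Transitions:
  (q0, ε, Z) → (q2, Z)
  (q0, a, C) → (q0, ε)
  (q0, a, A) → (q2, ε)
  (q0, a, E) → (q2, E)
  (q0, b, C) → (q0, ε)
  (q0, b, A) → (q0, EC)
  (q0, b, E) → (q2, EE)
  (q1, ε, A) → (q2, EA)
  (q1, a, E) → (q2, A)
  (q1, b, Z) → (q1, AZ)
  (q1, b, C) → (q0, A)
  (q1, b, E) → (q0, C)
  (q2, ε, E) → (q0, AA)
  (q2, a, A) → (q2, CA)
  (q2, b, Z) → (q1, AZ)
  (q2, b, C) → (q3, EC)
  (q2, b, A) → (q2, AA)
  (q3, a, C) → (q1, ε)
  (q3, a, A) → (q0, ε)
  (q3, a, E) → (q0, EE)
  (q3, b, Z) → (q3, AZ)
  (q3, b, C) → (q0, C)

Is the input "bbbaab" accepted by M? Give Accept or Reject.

Accept

(q0, bbbaab, Z) ⊢ (q2, bbbaab, Z) ⊢ (q1, bbaab, AZ) ⊢ (q2, bbaab, EAZ) ⊢ (q0, bbaab, AAAZ) ⊢ (q0, baab, ECAAZ) ⊢ (q2, aab, EECAAZ) ⊢ (q0, aab, AAECAAZ) ⊢ (q2, ab, AECAAZ) ⊢ (q2, b, CAECAAZ) ⊢ (q3, ε, ECAECAAZ)
All input consumed; state q3 ∈ F.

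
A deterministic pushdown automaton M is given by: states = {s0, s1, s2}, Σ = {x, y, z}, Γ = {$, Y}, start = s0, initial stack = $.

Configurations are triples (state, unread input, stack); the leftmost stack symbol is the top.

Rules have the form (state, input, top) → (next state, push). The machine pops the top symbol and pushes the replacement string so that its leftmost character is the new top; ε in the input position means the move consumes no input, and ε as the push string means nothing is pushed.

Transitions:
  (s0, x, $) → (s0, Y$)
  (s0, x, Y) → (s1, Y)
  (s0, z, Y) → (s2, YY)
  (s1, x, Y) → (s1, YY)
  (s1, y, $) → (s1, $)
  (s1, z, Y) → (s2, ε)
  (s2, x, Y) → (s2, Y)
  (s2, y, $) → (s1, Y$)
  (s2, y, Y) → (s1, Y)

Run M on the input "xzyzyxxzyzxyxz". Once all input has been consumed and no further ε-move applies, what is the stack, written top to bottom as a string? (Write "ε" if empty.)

(s0, xzyzyxxzyzxyxz, $) ⊢ (s0, zyzyxxzyzxyxz, Y$) ⊢ (s2, yzyxxzyzxyxz, YY$) ⊢ (s1, zyxxzyzxyxz, YY$) ⊢ (s2, yxxzyzxyxz, Y$) ⊢ (s1, xxzyzxyxz, Y$) ⊢ (s1, xzyzxyxz, YY$) ⊢ (s1, zyzxyxz, YYY$) ⊢ (s2, yzxyxz, YY$) ⊢ (s1, zxyxz, YY$) ⊢ (s2, xyxz, Y$) ⊢ (s2, yxz, Y$) ⊢ (s1, xz, Y$) ⊢ (s1, z, YY$) ⊢ (s2, ε, Y$)
All input consumed in state s2 with stack Y$.

Y$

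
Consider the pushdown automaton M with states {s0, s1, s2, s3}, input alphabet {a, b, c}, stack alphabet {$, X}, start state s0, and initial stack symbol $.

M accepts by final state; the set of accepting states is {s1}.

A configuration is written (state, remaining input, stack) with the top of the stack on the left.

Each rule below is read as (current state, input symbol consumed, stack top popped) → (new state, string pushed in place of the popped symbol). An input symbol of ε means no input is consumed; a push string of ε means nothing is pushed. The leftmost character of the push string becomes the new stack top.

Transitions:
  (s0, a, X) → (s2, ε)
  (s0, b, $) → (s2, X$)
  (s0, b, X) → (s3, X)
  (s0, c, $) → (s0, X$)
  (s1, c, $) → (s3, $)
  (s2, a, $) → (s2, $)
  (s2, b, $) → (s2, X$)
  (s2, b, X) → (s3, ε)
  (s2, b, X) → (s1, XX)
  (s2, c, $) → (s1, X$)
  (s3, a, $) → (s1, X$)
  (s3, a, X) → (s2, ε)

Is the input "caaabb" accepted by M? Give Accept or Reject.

One accepting computation: (s0, caaabb, $) ⊢ (s0, aaabb, X$) ⊢ (s2, aabb, $) ⊢ (s2, abb, $) ⊢ (s2, bb, $) ⊢ (s2, b, X$) ⊢ (s1, ε, XX$)
All input consumed and state s1 ∈ F.

Accept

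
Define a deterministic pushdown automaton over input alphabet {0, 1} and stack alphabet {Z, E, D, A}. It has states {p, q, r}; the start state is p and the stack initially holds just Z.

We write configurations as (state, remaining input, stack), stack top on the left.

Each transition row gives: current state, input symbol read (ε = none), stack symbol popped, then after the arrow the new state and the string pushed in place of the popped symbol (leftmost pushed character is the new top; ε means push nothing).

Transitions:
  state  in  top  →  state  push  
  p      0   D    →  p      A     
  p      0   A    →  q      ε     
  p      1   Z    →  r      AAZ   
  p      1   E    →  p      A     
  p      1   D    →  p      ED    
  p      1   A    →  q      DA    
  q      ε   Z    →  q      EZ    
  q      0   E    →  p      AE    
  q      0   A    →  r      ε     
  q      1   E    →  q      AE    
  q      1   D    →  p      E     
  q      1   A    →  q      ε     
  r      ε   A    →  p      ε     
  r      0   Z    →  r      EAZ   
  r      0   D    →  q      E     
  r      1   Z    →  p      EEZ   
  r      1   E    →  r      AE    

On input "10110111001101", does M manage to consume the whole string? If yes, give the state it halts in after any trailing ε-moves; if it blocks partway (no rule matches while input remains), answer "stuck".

q

(p, 10110111001101, Z) ⊢ (r, 0110111001101, AAZ) ⊢ (p, 0110111001101, AZ) ⊢ (q, 110111001101, Z) ⊢ (q, 110111001101, EZ) ⊢ (q, 10111001101, AEZ) ⊢ (q, 0111001101, EZ) ⊢ (p, 111001101, AEZ) ⊢ (q, 11001101, DAEZ) ⊢ (p, 1001101, EAEZ) ⊢ (p, 001101, AAEZ) ⊢ (q, 01101, AEZ) ⊢ (r, 1101, EZ) ⊢ (r, 101, AEZ) ⊢ (p, 101, EZ) ⊢ (p, 01, AZ) ⊢ (q, 1, Z) ⊢ (q, 1, EZ) ⊢ (q, ε, AEZ)
All input consumed; M is in state q.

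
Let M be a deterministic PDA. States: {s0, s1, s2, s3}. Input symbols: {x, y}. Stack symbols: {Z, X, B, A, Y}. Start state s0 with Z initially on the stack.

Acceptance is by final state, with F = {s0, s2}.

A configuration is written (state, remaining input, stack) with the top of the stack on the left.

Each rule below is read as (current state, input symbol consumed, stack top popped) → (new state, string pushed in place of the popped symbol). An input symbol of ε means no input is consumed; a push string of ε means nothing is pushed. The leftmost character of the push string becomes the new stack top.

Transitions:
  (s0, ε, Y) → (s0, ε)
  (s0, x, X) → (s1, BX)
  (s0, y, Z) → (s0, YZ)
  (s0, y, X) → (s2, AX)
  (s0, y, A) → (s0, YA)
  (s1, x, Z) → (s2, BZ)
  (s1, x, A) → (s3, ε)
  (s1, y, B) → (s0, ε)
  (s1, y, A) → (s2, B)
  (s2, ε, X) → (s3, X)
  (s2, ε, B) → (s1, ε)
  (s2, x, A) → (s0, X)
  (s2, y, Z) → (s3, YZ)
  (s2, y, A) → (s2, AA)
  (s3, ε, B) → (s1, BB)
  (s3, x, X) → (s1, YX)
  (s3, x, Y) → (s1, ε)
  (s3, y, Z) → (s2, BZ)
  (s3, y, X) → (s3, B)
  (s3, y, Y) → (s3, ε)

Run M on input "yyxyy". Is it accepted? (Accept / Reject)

(s0, yyxyy, Z)
  read y, top Z: go to s0, push YZ → (s0, yxyy, YZ)
  ε-move, top Y: go to s0, push ε → (s0, yxyy, Z)
  read y, top Z: go to s0, push YZ → (s0, xyy, YZ)
  ε-move, top Y: go to s0, push ε → (s0, xyy, Z)
No transition applies at (s0, xyy, Z); input not fully consumed.

Reject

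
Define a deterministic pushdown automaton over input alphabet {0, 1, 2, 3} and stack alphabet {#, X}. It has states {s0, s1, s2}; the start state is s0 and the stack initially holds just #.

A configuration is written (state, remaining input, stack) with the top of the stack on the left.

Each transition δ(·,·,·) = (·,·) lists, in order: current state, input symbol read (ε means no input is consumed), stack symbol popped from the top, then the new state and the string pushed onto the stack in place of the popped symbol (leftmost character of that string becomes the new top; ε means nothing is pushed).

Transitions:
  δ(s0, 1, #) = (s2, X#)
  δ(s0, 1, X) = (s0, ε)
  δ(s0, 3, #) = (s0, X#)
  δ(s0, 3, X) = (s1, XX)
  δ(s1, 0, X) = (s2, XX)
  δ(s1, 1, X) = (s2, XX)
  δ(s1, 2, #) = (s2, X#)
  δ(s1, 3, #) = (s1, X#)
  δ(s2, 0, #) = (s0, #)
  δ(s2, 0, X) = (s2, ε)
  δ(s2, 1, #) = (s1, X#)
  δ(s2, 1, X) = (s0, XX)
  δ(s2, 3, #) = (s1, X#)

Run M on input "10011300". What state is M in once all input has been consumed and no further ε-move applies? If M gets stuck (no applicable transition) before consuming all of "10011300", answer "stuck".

s2

(s0, 10011300, #) ⊢ (s2, 0011300, X#) ⊢ (s2, 011300, #) ⊢ (s0, 11300, #) ⊢ (s2, 1300, X#) ⊢ (s0, 300, XX#) ⊢ (s1, 00, XXX#) ⊢ (s2, 0, XXXX#) ⊢ (s2, ε, XXX#)
All input consumed; M is in state s2.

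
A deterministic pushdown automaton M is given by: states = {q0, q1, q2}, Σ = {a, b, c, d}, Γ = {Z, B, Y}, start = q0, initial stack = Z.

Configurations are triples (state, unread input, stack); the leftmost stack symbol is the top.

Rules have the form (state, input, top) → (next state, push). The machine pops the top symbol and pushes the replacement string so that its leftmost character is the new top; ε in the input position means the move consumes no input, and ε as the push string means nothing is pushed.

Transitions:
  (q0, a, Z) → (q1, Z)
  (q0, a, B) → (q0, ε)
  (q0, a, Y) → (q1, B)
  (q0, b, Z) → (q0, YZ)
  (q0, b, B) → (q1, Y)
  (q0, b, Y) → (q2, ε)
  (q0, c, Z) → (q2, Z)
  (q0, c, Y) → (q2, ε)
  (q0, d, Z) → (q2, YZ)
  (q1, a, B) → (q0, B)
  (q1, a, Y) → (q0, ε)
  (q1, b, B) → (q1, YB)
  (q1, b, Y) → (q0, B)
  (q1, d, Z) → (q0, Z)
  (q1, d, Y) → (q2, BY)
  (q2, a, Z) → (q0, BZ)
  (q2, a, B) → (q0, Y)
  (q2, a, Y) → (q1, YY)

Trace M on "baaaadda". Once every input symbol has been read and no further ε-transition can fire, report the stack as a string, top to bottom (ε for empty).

(q0, baaaadda, Z) ⊢ (q0, aaaadda, YZ) ⊢ (q1, aaadda, BZ) ⊢ (q0, aadda, BZ) ⊢ (q0, adda, Z) ⊢ (q1, dda, Z) ⊢ (q0, da, Z) ⊢ (q2, a, YZ) ⊢ (q1, ε, YYZ)
All input consumed in state q1 with stack YYZ.

YYZ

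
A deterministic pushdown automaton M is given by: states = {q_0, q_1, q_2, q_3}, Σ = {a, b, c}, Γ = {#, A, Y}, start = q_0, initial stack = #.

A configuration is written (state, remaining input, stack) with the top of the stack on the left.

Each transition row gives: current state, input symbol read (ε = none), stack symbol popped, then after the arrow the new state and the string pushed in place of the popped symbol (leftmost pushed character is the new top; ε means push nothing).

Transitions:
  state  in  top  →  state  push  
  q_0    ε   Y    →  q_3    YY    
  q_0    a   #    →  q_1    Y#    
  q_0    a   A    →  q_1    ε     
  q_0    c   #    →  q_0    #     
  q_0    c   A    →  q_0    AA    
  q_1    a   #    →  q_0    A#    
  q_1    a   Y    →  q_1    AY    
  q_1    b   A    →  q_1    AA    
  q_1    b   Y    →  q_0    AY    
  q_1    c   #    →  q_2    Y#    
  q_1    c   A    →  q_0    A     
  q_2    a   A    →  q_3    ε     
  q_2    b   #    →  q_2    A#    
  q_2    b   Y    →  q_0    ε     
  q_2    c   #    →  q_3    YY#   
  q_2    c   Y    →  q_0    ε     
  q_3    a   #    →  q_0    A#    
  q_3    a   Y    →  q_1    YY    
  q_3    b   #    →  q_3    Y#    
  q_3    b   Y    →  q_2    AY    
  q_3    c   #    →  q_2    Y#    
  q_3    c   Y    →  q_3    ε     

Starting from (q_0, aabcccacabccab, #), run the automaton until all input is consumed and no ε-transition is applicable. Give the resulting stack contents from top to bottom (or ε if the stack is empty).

AAAAY#

(q_0, aabcccacabccab, #) ⊢ (q_1, abcccacabccab, Y#) ⊢ (q_1, bcccacabccab, AY#) ⊢ (q_1, cccacabccab, AAY#) ⊢ (q_0, ccacabccab, AAY#) ⊢ (q_0, cacabccab, AAAY#) ⊢ (q_0, acabccab, AAAAY#) ⊢ (q_1, cabccab, AAAY#) ⊢ (q_0, abccab, AAAY#) ⊢ (q_1, bccab, AAY#) ⊢ (q_1, ccab, AAAY#) ⊢ (q_0, cab, AAAY#) ⊢ (q_0, ab, AAAAY#) ⊢ (q_1, b, AAAY#) ⊢ (q_1, ε, AAAAY#)
All input consumed in state q_1 with stack AAAAY#.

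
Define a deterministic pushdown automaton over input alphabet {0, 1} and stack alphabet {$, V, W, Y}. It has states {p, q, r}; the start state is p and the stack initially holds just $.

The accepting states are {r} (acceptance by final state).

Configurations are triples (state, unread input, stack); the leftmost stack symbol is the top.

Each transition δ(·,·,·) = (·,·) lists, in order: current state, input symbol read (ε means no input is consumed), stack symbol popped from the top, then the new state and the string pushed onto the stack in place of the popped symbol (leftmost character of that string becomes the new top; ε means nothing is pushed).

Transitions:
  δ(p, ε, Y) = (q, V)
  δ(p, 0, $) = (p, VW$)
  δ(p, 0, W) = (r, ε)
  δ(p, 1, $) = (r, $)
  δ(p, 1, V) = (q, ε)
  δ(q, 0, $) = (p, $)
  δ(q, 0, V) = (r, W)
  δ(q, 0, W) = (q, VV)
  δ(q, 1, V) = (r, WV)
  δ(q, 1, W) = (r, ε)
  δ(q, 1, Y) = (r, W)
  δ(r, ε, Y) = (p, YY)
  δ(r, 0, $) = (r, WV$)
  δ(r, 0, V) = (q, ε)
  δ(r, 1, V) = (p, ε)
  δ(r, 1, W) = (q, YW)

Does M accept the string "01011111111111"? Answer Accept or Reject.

(p, 01011111111111, $) ⊢ (p, 1011111111111, VW$) ⊢ (q, 011111111111, W$) ⊢ (q, 11111111111, VV$) ⊢ (r, 1111111111, WVV$) ⊢ (q, 111111111, YWVV$) ⊢ (r, 11111111, WWVV$) ⊢ (q, 1111111, YWWVV$) ⊢ (r, 111111, WWWVV$) ⊢ (q, 11111, YWWWVV$) ⊢ (r, 1111, WWWWVV$) ⊢ (q, 111, YWWWWVV$) ⊢ (r, 11, WWWWWVV$) ⊢ (q, 1, YWWWWWVV$) ⊢ (r, ε, WWWWWWVV$)
All input consumed; state r ∈ F.

Accept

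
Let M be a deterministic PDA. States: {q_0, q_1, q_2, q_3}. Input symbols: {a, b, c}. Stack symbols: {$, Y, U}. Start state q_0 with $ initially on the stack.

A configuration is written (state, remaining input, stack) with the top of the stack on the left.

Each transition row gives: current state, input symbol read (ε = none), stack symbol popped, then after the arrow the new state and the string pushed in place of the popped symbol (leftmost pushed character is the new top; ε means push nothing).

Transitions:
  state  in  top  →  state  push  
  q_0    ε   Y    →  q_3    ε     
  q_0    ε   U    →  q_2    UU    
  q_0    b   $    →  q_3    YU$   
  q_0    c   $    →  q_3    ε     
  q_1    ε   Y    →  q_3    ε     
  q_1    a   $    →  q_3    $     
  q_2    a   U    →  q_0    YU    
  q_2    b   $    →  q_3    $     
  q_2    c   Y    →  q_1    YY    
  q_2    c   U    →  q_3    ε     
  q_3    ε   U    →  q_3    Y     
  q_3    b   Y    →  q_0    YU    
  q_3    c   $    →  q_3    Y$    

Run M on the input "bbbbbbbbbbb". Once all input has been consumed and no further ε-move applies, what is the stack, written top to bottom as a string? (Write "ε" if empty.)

(q_0, bbbbbbbbbbb, $) ⊢ (q_3, bbbbbbbbbb, YU$) ⊢ (q_0, bbbbbbbbb, YUU$) ⊢ (q_3, bbbbbbbbb, UU$) ⊢ (q_3, bbbbbbbbb, YU$) ⊢ (q_0, bbbbbbbb, YUU$) ⊢ (q_3, bbbbbbbb, UU$) ⊢ (q_3, bbbbbbbb, YU$) ⊢ (q_0, bbbbbbb, YUU$) ⊢ (q_3, bbbbbbb, UU$) ⊢ (q_3, bbbbbbb, YU$) ⊢ (q_0, bbbbbb, YUU$) ⊢ (q_3, bbbbbb, UU$) ⊢ (q_3, bbbbbb, YU$) ⊢ (q_0, bbbbb, YUU$) ⊢ (q_3, bbbbb, UU$) ⊢ (q_3, bbbbb, YU$) ⊢ (q_0, bbbb, YUU$) ⊢ (q_3, bbbb, UU$) ⊢ (q_3, bbbb, YU$) ⊢ (q_0, bbb, YUU$) ⊢ (q_3, bbb, UU$) ⊢ (q_3, bbb, YU$) ⊢ (q_0, bb, YUU$) ⊢ (q_3, bb, UU$) ⊢ (q_3, bb, YU$) ⊢ (q_0, b, YUU$) ⊢ (q_3, b, UU$) ⊢ (q_3, b, YU$) ⊢ (q_0, ε, YUU$) ⊢ (q_3, ε, UU$) ⊢ (q_3, ε, YU$)
All input consumed in state q_3 with stack YU$.

YU$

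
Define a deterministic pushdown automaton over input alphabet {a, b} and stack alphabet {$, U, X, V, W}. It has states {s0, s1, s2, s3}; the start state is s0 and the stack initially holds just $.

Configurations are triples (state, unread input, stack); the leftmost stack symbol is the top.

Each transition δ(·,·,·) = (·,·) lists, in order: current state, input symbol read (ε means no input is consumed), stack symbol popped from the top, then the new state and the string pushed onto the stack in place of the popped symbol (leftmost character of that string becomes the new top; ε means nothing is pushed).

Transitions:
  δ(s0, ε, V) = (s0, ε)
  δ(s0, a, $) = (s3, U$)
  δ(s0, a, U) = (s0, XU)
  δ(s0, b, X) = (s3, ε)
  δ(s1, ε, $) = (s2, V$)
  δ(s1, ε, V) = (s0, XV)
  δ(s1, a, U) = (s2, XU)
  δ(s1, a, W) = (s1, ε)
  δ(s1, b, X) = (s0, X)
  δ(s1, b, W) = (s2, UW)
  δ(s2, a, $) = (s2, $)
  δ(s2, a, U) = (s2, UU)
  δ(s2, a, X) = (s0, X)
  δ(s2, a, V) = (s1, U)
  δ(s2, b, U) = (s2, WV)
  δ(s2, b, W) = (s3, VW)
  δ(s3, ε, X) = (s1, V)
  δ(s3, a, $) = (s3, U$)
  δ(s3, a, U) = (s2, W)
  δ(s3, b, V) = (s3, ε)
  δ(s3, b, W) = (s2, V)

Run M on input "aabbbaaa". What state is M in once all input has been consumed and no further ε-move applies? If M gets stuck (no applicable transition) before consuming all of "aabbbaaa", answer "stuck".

s0

(s0, aabbbaaa, $) ⊢ (s3, abbbaaa, U$) ⊢ (s2, bbbaaa, W$) ⊢ (s3, bbaaa, VW$) ⊢ (s3, baaa, W$) ⊢ (s2, aaa, V$) ⊢ (s1, aa, U$) ⊢ (s2, a, XU$) ⊢ (s0, ε, XU$)
All input consumed; M is in state s0.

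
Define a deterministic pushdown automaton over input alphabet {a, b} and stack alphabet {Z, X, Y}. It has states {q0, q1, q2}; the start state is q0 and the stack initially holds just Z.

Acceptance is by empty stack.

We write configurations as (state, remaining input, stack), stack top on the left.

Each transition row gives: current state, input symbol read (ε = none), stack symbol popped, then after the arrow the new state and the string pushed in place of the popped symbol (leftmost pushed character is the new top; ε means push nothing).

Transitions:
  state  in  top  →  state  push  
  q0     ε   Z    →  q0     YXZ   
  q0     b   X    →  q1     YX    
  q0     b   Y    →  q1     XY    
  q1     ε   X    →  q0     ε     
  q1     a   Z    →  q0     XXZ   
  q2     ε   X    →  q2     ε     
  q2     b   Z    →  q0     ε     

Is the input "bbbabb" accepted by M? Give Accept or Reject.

Reject

(q0, bbbabb, Z)
  ε-move, top Z: go to q0, push YXZ → (q0, bbbabb, YXZ)
  read b, top Y: go to q1, push XY → (q1, bbabb, XYXZ)
  ε-move, top X: go to q0, push ε → (q0, bbabb, YXZ)
  read b, top Y: go to q1, push XY → (q1, babb, XYXZ)
  ε-move, top X: go to q0, push ε → (q0, babb, YXZ)
  read b, top Y: go to q1, push XY → (q1, abb, XYXZ)
  ε-move, top X: go to q0, push ε → (q0, abb, YXZ)
No transition applies at (q0, abb, YXZ); input not fully consumed.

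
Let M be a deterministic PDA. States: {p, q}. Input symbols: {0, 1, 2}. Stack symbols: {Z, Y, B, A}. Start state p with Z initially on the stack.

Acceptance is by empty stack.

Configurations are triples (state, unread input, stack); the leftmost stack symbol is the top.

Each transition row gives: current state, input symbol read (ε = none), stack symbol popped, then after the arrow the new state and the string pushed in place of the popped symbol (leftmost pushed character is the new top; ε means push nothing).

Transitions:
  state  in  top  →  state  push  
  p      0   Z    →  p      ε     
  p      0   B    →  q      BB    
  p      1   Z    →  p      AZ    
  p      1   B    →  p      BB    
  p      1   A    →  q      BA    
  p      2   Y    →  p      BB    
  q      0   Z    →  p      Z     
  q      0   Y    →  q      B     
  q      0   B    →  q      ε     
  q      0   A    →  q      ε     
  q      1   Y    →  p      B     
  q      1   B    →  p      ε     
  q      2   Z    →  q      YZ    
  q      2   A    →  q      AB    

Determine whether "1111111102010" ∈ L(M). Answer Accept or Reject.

(p, 1111111102010, Z)
  read 1, top Z: go to p, push AZ → (p, 111111102010, AZ)
  read 1, top A: go to q, push BA → (q, 11111102010, BAZ)
  read 1, top B: go to p, push ε → (p, 1111102010, AZ)
  read 1, top A: go to q, push BA → (q, 111102010, BAZ)
  read 1, top B: go to p, push ε → (p, 11102010, AZ)
  read 1, top A: go to q, push BA → (q, 1102010, BAZ)
  read 1, top B: go to p, push ε → (p, 102010, AZ)
  read 1, top A: go to q, push BA → (q, 02010, BAZ)
  read 0, top B: go to q, push ε → (q, 2010, AZ)
  read 2, top A: go to q, push AB → (q, 010, ABZ)
  read 0, top A: go to q, push ε → (q, 10, BZ)
  read 1, top B: go to p, push ε → (p, 0, Z)
  read 0, top Z: go to p, push ε → (p, ε, ε)
All input consumed and the stack is empty.

Accept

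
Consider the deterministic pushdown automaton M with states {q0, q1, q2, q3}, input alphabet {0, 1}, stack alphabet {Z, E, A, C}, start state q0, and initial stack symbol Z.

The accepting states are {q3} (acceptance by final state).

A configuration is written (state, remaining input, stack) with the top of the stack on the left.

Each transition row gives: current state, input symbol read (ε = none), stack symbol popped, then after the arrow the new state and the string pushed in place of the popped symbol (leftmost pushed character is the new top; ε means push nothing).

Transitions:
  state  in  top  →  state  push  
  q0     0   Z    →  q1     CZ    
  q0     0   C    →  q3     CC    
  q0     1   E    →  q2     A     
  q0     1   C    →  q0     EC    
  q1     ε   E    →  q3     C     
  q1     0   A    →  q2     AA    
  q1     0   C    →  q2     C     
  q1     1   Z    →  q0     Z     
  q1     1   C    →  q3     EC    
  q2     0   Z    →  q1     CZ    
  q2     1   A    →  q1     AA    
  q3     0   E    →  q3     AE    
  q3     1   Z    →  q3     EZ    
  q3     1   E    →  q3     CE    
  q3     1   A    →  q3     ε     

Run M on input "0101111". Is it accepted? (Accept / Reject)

(q0, 0101111, Z)
  read 0, top Z: go to q1, push CZ → (q1, 101111, CZ)
  read 1, top C: go to q3, push EC → (q3, 01111, ECZ)
  read 0, top E: go to q3, push AE → (q3, 1111, AECZ)
  read 1, top A: go to q3, push ε → (q3, 111, ECZ)
  read 1, top E: go to q3, push CE → (q3, 11, CECZ)
No transition applies at (q3, 11, CECZ); input not fully consumed.

Reject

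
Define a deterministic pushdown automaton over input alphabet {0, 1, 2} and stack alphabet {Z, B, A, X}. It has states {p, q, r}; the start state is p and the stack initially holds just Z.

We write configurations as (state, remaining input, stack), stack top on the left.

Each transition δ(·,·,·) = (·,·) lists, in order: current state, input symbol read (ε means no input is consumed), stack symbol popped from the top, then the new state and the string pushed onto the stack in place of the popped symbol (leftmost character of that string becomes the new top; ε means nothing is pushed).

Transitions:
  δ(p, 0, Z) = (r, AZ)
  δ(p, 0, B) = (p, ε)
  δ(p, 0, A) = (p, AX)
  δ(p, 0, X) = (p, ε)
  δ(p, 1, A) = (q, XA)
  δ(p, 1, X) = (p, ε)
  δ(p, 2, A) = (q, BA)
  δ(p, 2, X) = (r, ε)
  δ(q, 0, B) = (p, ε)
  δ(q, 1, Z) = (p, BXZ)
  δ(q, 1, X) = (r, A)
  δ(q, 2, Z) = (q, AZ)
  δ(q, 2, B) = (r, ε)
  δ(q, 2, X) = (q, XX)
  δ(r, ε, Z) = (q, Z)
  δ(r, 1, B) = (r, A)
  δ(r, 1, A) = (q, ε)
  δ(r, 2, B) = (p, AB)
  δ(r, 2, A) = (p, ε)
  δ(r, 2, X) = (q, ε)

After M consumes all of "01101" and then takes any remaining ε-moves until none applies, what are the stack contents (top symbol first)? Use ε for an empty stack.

(p, 01101, Z)
  read 0, top Z: go to r, push AZ → (r, 1101, AZ)
  read 1, top A: go to q, push ε → (q, 101, Z)
  read 1, top Z: go to p, push BXZ → (p, 01, BXZ)
  read 0, top B: go to p, push ε → (p, 1, XZ)
  read 1, top X: go to p, push ε → (p, ε, Z)
All input consumed in state p with stack Z.

Z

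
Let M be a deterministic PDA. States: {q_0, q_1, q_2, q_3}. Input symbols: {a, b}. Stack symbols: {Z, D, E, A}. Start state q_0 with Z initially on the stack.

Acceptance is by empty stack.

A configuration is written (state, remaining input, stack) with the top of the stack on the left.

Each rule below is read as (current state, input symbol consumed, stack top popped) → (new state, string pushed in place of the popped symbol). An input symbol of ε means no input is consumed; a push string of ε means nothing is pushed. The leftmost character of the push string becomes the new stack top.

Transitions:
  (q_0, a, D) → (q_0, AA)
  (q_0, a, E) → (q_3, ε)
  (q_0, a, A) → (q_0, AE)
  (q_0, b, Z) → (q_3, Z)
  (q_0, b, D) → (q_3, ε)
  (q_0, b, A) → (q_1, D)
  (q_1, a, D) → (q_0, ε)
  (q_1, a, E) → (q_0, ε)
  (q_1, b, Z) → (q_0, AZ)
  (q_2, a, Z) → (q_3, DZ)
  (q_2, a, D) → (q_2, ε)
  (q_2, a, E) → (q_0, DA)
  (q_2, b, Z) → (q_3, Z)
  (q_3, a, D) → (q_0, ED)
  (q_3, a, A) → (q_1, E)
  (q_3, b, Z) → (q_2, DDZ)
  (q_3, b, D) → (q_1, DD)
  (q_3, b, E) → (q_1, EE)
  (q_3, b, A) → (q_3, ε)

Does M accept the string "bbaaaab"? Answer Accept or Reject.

Reject

(q_0, bbaaaab, Z)
  read b, top Z: go to q_3, push Z → (q_3, baaaab, Z)
  read b, top Z: go to q_2, push DDZ → (q_2, aaaab, DDZ)
  read a, top D: go to q_2, push ε → (q_2, aaab, DZ)
  read a, top D: go to q_2, push ε → (q_2, aab, Z)
  read a, top Z: go to q_3, push DZ → (q_3, ab, DZ)
  read a, top D: go to q_0, push ED → (q_0, b, EDZ)
No transition applies at (q_0, b, EDZ); input not fully consumed.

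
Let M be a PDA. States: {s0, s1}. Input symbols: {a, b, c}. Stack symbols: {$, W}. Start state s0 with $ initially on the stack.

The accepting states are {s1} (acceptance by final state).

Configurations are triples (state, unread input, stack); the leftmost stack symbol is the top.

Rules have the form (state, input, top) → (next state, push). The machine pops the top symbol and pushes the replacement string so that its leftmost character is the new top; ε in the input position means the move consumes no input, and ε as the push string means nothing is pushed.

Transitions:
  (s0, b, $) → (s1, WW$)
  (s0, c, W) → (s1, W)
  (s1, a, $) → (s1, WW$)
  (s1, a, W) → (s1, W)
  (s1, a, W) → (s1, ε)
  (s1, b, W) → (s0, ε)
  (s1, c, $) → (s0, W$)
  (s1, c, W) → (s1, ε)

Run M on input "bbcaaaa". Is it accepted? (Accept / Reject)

Accept

One accepting computation: (s0, bbcaaaa, $) ⊢ (s1, bcaaaa, WW$) ⊢ (s0, caaaa, W$) ⊢ (s1, aaaa, W$) ⊢ (s1, aaa, W$) ⊢ (s1, aa, W$) ⊢ (s1, a, W$) ⊢ (s1, ε, W$)
All input consumed and state s1 ∈ F.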